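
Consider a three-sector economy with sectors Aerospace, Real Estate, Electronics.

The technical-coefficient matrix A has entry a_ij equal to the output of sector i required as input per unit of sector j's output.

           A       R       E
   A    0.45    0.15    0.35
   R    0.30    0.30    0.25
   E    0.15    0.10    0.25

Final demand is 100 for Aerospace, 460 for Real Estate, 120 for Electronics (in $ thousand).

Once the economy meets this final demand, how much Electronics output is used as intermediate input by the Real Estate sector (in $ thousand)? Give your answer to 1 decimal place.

z_ER = 117.3

I − A =
  [   0.55    -0.15    -0.35]
  [  -0.30     0.70    -0.25]
  [  -0.15    -0.10     0.75]
Cofactors of I−A, C_ij = (−1)^(i+j)·(minor ij) (rows/columns in the sector order above):
  C_11 = (0.70)(0.75) − (-0.25)(-0.10) = 0.5000
  C_12 = −[(-0.30)(0.75) − (-0.25)(-0.15)] = 0.2625
  C_13 = (-0.30)(-0.10) − (0.70)(-0.15) = 0.1350
  C_21 = −[(-0.15)(0.75) − (-0.35)(-0.10)] = 0.1475
  C_22 = (0.55)(0.75) − (-0.35)(-0.15) = 0.3600
  C_23 = −[(0.55)(-0.10) − (-0.15)(-0.15)] = 0.0775
  C_31 = (-0.15)(-0.25) − (-0.35)(0.70) = 0.2825
  C_32 = −[(0.55)(-0.25) − (-0.35)(-0.30)] = 0.2425
  C_33 = (0.55)(0.70) − (-0.15)(-0.30) = 0.3400
det(I−A) = Σ_j (I−A)_1j·C_1j = (0.55)(0.5000) + (-0.15)(0.2625) + (-0.35)(0.1350) = 0.188375
adj(I−A) = Cᵀ =
  [ 0.5000   0.1475   0.2825]
  [ 0.2625   0.3600   0.2425]
  [ 0.1350   0.0775   0.3400]
(I − A)⁻¹ = adj(I−A) / det(I−A) ≈
  [   2.6543     0.7830     1.4997]
  [   1.3935     1.9111     1.2873]
  [   0.7167     0.4114     1.8049]
First solve x = (I − A)⁻¹ d = adj(I−A)·d / det(I−A); in particular x_R = (0.2625·100 + 0.3600·460 + 0.2425·120) / 0.188375 = 220.95 / 0.188375 ≈ 1172.926.
Intermediate flow from E to R: z_ER = a_ER · x_R = 0.10 × 220.95 / 0.188375 = 22.095 / 0.188375 ≈ 117.3.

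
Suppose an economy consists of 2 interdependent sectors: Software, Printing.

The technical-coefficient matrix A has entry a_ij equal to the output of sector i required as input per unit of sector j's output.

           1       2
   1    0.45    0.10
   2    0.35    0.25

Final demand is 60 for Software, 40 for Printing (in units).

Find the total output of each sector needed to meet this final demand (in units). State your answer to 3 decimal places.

I − A =
  [   0.55    -0.10]
  [  -0.35     0.75]
det(I−A) = (0.55)(0.75) − (-0.10)(-0.35) = 0.3775
adj(I−A) = [[0.75, 0.10], [0.35, 0.55]]
(I − A)⁻¹ = adj(I−A) / det(I−A) ≈
  [   1.9868     0.2649]
  [   0.9272     1.4570]
x = (I − A)⁻¹ d = adj(I−A)·d / det(I−A), with det(I−A) = 0.3775:
  x_1 = (0.75·60 + 0.10·40) / 0.3775 = 49.00 / 0.3775 ≈ 129.801
  x_2 = (0.35·60 + 0.55·40) / 0.3775 = 43.00 / 0.3775 ≈ 113.907

x_1 = 129.801, x_2 = 113.907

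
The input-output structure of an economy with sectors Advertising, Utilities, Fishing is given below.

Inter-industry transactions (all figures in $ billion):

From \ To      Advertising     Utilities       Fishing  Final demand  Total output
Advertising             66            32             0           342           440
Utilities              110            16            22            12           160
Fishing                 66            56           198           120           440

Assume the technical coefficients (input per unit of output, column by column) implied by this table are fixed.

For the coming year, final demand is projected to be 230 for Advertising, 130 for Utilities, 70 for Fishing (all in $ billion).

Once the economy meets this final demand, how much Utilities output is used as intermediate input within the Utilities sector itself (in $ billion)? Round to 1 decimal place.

z_22 = 25.8

Technical coefficients a_ij = z_ij / X_j:
  a_11 = 66/440 = 0.15, a_21 = 110/440 = 0.25, a_31 = 66/440 = 0.15
  a_12 = 32/160 = 0.20, a_22 = 16/160 = 0.10, a_32 = 56/160 = 0.35
  a_13 = 0/440 = 0.00, a_23 = 22/440 = 0.05, a_33 = 198/440 = 0.45
I − A =
  [   0.85    -0.20     0.00]
  [  -0.25     0.90    -0.05]
  [  -0.15    -0.35     0.55]
Cofactors of I−A, C_ij = (−1)^(i+j)·(minor ij) (rows/columns in the sector order above):
  C_11 = (0.90)(0.55) − (-0.05)(-0.35) = 0.4775
  C_12 = −[(-0.25)(0.55) − (-0.05)(-0.15)] = 0.1450
  C_13 = (-0.25)(-0.35) − (0.90)(-0.15) = 0.2225
  C_21 = −[(-0.20)(0.55) − (0.00)(-0.35)] = 0.1100
  C_22 = (0.85)(0.55) − (0.00)(-0.15) = 0.4675
  C_23 = −[(0.85)(-0.35) − (-0.20)(-0.15)] = 0.3275
  C_31 = (-0.20)(-0.05) − (0.00)(0.90) = 0.0100
  C_32 = −[(0.85)(-0.05) − (0.00)(-0.25)] = 0.0425
  C_33 = (0.85)(0.90) − (-0.20)(-0.25) = 0.7150
det(I−A) = Σ_j (I−A)_1j·C_1j = (0.85)(0.4775) + (-0.20)(0.1450) + (0.00)(0.2225) = 0.376875
adj(I−A) = Cᵀ =
  [ 0.4775   0.1100   0.0100]
  [ 0.1450   0.4675   0.0425]
  [ 0.2225   0.3275   0.7150]
(I − A)⁻¹ = adj(I−A) / det(I−A) ≈
  [   1.2670     0.2919     0.0265]
  [   0.3847     1.2405     0.1128]
  [   0.5904     0.8690     1.8972]
First solve x = (I − A)⁻¹ d = adj(I−A)·d / det(I−A); in particular x_2 = (0.1450·230 + 0.4675·130 + 0.0425·70) / 0.376875 = 97.10 / 0.376875 ≈ 257.645.
Intermediate flow from 2 to 2: z_22 = a_22 · x_2 = 0.10 × 97.10 / 0.376875 = 9.71 / 0.376875 ≈ 25.8.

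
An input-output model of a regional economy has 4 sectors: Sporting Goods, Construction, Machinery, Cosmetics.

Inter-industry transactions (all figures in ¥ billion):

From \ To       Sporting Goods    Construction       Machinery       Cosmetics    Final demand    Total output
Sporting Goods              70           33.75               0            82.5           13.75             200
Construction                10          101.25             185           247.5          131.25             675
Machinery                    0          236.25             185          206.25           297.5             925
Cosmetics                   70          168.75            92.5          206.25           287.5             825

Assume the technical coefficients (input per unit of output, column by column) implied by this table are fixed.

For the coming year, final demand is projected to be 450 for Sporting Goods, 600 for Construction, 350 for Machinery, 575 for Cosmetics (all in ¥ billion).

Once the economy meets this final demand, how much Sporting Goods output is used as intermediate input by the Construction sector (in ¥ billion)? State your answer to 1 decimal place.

z_12 = 103.6

Technical coefficients a_ij = z_ij / X_j:
  a_11 = 70/200 = 0.35, a_21 = 10/200 = 0.05, a_31 = 0/200 = 0.00, a_41 = 70/200 = 0.35
  a_12 = 33.75/675 = 0.05, a_22 = 101.25/675 = 0.15, a_32 = 236.25/675 = 0.35, a_42 = 168.75/675 = 0.25
  a_13 = 0/925 = 0.00, a_23 = 185/925 = 0.20, a_33 = 185/925 = 0.20, a_43 = 92.5/925 = 0.10
  a_14 = 82.5/825 = 0.10, a_24 = 247.5/825 = 0.30, a_34 = 206.25/825 = 0.25, a_44 = 206.25/825 = 0.25
I − A =
  [   0.65    -0.05     0.00    -0.10]
  [  -0.05     0.85    -0.20    -0.30]
  [   0.00    -0.35     0.80    -0.25]
  [  -0.35    -0.25    -0.10     0.75]
Compute the cofactors C_ij = (−1)^(i+j)·(3×3 minor ij) of I−A; the adjugate is their transpose:
adj(I−A) = Cᵀ =
  [ 0.353250   0.052250   0.022500   0.075500]
  [ 0.130250   0.345750   0.110500   0.192500]
  [ 0.127375   0.203375   0.327500   0.207500]
  [ 0.225250   0.166750   0.091000   0.394500]
det(I−A) = Σ_j (I−A)_1j·C_1j = (0.65)(0.353250) + (-0.05)(0.130250) + (0.00)(0.127375) + (-0.10)(0.225250) = 0.200575
(I − A)⁻¹ = adj(I−A) / det(I−A) ≈
  [   1.7612     0.2605     0.1122     0.3764]
  [   0.6494     1.7238     0.5509     0.9597]
  [   0.6350     1.0140     1.6328     1.0345]
  [   1.1230     0.8314     0.4537     1.9668]
First solve x = (I − A)⁻¹ d = adj(I−A)·d / det(I−A); in particular x_2 = (0.130250·450 + 0.345750·600 + 0.110500·350 + 0.192500·575) / 0.200575 = 415.425 / 0.200575 ≈ 2071.170.
Intermediate flow from 1 to 2: z_12 = a_12 · x_2 = 0.05 × 415.425 / 0.200575 = 20.77125 / 0.200575 ≈ 103.6.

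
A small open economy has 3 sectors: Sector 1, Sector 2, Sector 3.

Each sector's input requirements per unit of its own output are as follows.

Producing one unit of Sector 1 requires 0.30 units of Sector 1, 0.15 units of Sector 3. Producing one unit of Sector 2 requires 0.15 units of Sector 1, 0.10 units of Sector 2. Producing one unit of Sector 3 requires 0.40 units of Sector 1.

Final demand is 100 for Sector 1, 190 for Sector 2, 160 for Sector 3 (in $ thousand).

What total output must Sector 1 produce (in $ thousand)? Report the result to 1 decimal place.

x_1 = 305.7

I − A =
  [   0.70    -0.15    -0.40]
  [   0.00     0.90     0.00]
  [  -0.15     0.00     1.00]
Cofactors of I−A, C_ij = (−1)^(i+j)·(minor ij) (rows/columns in the sector order above):
  C_11 = (0.90)(1.00) − (0.00)(0.00) = 0.9000
  C_12 = −[(0.00)(1.00) − (0.00)(-0.15)] = 0.0000
  C_13 = (0.00)(0.00) − (0.90)(-0.15) = 0.1350
  C_21 = −[(-0.15)(1.00) − (-0.40)(0.00)] = 0.1500
  C_22 = (0.70)(1.00) − (-0.40)(-0.15) = 0.6400
  C_23 = −[(0.70)(0.00) − (-0.15)(-0.15)] = 0.0225
  C_31 = (-0.15)(0.00) − (-0.40)(0.90) = 0.3600
  C_32 = −[(0.70)(0.00) − (-0.40)(0.00)] = 0.0000
  C_33 = (0.70)(0.90) − (-0.15)(0.00) = 0.6300
det(I−A) = Σ_j (I−A)_1j·C_1j = (0.70)(0.9000) + (-0.15)(0.0000) + (-0.40)(0.1350) = 0.5760
adj(I−A) = Cᵀ =
  [ 0.9000   0.1500   0.3600]
  [ 0.0000   0.6400   0.0000]
  [ 0.1350   0.0225   0.6300]
(I − A)⁻¹ = adj(I−A) / det(I−A) ≈
  [   1.5625     0.2604     0.6250]
  [   0.0000     1.1111     0.0000]
  [   0.2344     0.0391     1.0938]
x = (I − A)⁻¹ d = adj(I−A)·d / det(I−A), with det(I−A) = 0.5760:
  x_1 = (0.9000·100 + 0.1500·190 + 0.3600·160) / 0.5760 = 176.10 / 0.5760 ≈ 305.7
  x_2 = (0.0000·100 + 0.6400·190 + 0.0000·160) / 0.5760 = 121.60 / 0.5760 ≈ 211.1
  x_3 = (0.1350·100 + 0.0225·190 + 0.6300·160) / 0.5760 = 118.575 / 0.5760 ≈ 205.9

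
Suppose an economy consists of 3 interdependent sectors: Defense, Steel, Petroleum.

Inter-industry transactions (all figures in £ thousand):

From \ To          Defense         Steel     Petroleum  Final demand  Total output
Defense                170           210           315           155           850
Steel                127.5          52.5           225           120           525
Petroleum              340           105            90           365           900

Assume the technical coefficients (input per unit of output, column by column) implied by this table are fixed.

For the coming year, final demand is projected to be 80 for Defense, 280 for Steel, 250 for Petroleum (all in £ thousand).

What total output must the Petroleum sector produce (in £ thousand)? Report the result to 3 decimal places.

Technical coefficients a_ij = z_ij / X_j:
  a_DD = 170/850 = 0.20, a_SD = 127.5/850 = 0.15, a_PD = 340/850 = 0.40
  a_DS = 210/525 = 0.40, a_SS = 52.5/525 = 0.10, a_PS = 105/525 = 0.20
  a_DP = 315/900 = 0.35, a_SP = 225/900 = 0.25, a_PP = 90/900 = 0.10
I − A =
  [   0.80    -0.40    -0.35]
  [  -0.15     0.90    -0.25]
  [  -0.40    -0.20     0.90]
Cofactors of I−A, C_ij = (−1)^(i+j)·(minor ij) (rows/columns in the sector order above):
  C_11 = (0.90)(0.90) − (-0.25)(-0.20) = 0.7600
  C_12 = −[(-0.15)(0.90) − (-0.25)(-0.40)] = 0.2350
  C_13 = (-0.15)(-0.20) − (0.90)(-0.40) = 0.3900
  C_21 = −[(-0.40)(0.90) − (-0.35)(-0.20)] = 0.4300
  C_22 = (0.80)(0.90) − (-0.35)(-0.40) = 0.5800
  C_23 = −[(0.80)(-0.20) − (-0.40)(-0.40)] = 0.3200
  C_31 = (-0.40)(-0.25) − (-0.35)(0.90) = 0.4150
  C_32 = −[(0.80)(-0.25) − (-0.35)(-0.15)] = 0.2525
  C_33 = (0.80)(0.90) − (-0.40)(-0.15) = 0.6600
det(I−A) = Σ_j (I−A)_1j·C_1j = (0.80)(0.7600) + (-0.40)(0.2350) + (-0.35)(0.3900) = 0.3775
adj(I−A) = Cᵀ =
  [ 0.7600   0.4300   0.4150]
  [ 0.2350   0.5800   0.2525]
  [ 0.3900   0.3200   0.6600]
(I − A)⁻¹ = adj(I−A) / det(I−A) ≈
  [   2.0132     1.1391     1.0993]
  [   0.6225     1.5364     0.6689]
  [   1.0331     0.8477     1.7483]
x = (I − A)⁻¹ d = adj(I−A)·d / det(I−A), with det(I−A) = 0.3775:
  x_D = (0.7600·80 + 0.4300·280 + 0.4150·250) / 0.3775 = 284.95 / 0.3775 ≈ 754.834
  x_S = (0.2350·80 + 0.5800·280 + 0.2525·250) / 0.3775 = 244.325 / 0.3775 ≈ 647.219
  x_P = (0.3900·80 + 0.3200·280 + 0.6600·250) / 0.3775 = 285.80 / 0.3775 ≈ 757.086

x_P = 757.086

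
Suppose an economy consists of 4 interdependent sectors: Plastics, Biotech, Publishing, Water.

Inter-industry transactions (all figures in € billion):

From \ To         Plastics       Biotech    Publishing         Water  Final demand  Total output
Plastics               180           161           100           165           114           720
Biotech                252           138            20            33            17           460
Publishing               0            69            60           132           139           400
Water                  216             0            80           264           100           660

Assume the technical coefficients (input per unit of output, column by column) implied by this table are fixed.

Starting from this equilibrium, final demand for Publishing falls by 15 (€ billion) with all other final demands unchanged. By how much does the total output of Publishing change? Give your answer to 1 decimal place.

Δx_3 = -24.3

Technical coefficients a_ij = z_ij / X_j:
  a_11 = 180/720 = 0.25, a_21 = 252/720 = 0.35, a_31 = 0/720 = 0.00, a_41 = 216/720 = 0.30
  a_12 = 161/460 = 0.35, a_22 = 138/460 = 0.30, a_32 = 69/460 = 0.15, a_42 = 0/460 = 0.00
  a_13 = 100/400 = 0.25, a_23 = 20/400 = 0.05, a_33 = 60/400 = 0.15, a_43 = 80/400 = 0.20
  a_14 = 165/660 = 0.25, a_24 = 33/660 = 0.05, a_34 = 132/660 = 0.20, a_44 = 264/660 = 0.40
I − A =
  [   0.75    -0.35    -0.25    -0.25]
  [  -0.35     0.70    -0.05    -0.05]
  [   0.00    -0.15     0.85    -0.20]
  [  -0.30     0.00    -0.20     0.60]
Compute the cofactors C_ij = (−1)^(i+j)·(3×3 minor ij) of I−A; the adjugate is their transpose:
adj(I−A) = Cᵀ =
  [ 0.323000   0.194500   0.154000   0.202125]
  [ 0.180250   0.273750   0.100000   0.131250]
  [ 0.075750   0.077250   0.183750   0.099250]
  [ 0.186750   0.123000   0.138250   0.323375]
det(I−A) = Σ_j (I−A)_1j·C_1j = (0.75)(0.323000) + (-0.35)(0.180250) + (-0.25)(0.075750) + (-0.25)(0.186750) = 0.1135375
(I − A)⁻¹ = adj(I−A) / det(I−A) ≈
  [   2.8449     1.7131     1.3564     1.7802]
  [   1.5876     2.4111     0.8808     1.1560]
  [   0.6672     0.6804     1.6184     0.8742]
  [   1.6448     1.0833     1.2177     2.8482]
Δx = (I − A)⁻¹ Δd with Δd having -15 in the Publishing component and 0 elsewhere.
So Δx_3 = L_33 · (-15), where L_33 = adj(I−A)_33 / det(I−A) = 0.183750 / 0.1135375.
Δx_3 = 0.183750 × (-15) / 0.1135375 = -2.75625 / 0.1135375 ≈ -24.3.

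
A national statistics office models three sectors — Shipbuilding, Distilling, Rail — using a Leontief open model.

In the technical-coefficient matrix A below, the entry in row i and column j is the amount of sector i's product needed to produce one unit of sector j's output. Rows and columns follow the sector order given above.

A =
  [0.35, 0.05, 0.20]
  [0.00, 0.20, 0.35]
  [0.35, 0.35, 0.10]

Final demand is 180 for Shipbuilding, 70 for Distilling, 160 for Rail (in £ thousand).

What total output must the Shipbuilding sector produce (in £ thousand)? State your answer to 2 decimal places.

x_S = 441.38

I − A =
  [   0.65    -0.05    -0.20]
  [   0.00     0.80    -0.35]
  [  -0.35    -0.35     0.90]
Cofactors of I−A, C_ij = (−1)^(i+j)·(minor ij) (rows/columns in the sector order above):
  C_11 = (0.80)(0.90) − (-0.35)(-0.35) = 0.5975
  C_12 = −[(0.00)(0.90) − (-0.35)(-0.35)] = 0.1225
  C_13 = (0.00)(-0.35) − (0.80)(-0.35) = 0.2800
  C_21 = −[(-0.05)(0.90) − (-0.20)(-0.35)] = 0.1150
  C_22 = (0.65)(0.90) − (-0.20)(-0.35) = 0.5150
  C_23 = −[(0.65)(-0.35) − (-0.05)(-0.35)] = 0.2450
  C_31 = (-0.05)(-0.35) − (-0.20)(0.80) = 0.1775
  C_32 = −[(0.65)(-0.35) − (-0.20)(0.00)] = 0.2275
  C_33 = (0.65)(0.80) − (-0.05)(0.00) = 0.5200
det(I−A) = Σ_j (I−A)_1j·C_1j = (0.65)(0.5975) + (-0.05)(0.1225) + (-0.20)(0.2800) = 0.32625
adj(I−A) = Cᵀ =
  [ 0.5975   0.1150   0.1775]
  [ 0.1225   0.5150   0.2275]
  [ 0.2800   0.2450   0.5200]
(I − A)⁻¹ = adj(I−A) / det(I−A) ≈
  [   1.8314     0.3525     0.5441]
  [   0.3755     1.5785     0.6973]
  [   0.8582     0.7510     1.5939]
x = (I − A)⁻¹ d = adj(I−A)·d / det(I−A), with det(I−A) = 0.32625:
  x_S = (0.5975·180 + 0.1150·70 + 0.1775·160) / 0.32625 = 144.00 / 0.32625 ≈ 441.38
  x_D = (0.1225·180 + 0.5150·70 + 0.2275·160) / 0.32625 = 94.50 / 0.32625 ≈ 289.66
  x_R = (0.2800·180 + 0.2450·70 + 0.5200·160) / 0.32625 = 150.75 / 0.32625 ≈ 462.07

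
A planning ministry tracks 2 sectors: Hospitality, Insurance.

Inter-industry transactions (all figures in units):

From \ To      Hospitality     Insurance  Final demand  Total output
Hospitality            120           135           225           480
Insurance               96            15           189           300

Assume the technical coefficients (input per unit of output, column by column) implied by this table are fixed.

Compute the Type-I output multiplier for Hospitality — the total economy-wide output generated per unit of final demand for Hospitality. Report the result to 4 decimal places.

Technical coefficients a_ij = z_ij / X_j:
  a_11 = 120/480 = 0.25, a_21 = 96/480 = 0.20
  a_12 = 135/300 = 0.45, a_22 = 15/300 = 0.05
I − A =
  [   0.75    -0.45]
  [  -0.20     0.95]
det(I−A) = (0.75)(0.95) − (-0.45)(-0.20) = 0.6225
adj(I−A) = [[0.95, 0.45], [0.20, 0.75]]
(I − A)⁻¹ = adj(I−A) / det(I−A) ≈
  [   1.52610     0.72289]
  [   0.32129     1.20482]
The output multiplier for sector j is the column-j sum of the Leontief inverse (I − A)⁻¹ = adj(I−A) / det(I−A).
Column 1 of adj(I−A): (0.95, 0.20); det(I−A) = 0.6225.
m_1 = (0.95 + 0.20) / 0.6225 = 1.15 / 0.6225 ≈ 1.8474.

m_1 = 1.8474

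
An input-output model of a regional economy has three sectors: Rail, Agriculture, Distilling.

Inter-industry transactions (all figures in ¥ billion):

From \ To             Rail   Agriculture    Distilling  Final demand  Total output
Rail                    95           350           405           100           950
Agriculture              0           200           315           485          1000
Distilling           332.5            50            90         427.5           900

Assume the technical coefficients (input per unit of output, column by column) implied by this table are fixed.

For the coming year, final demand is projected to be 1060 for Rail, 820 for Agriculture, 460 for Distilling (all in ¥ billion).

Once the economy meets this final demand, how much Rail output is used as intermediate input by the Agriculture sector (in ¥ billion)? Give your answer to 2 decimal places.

z_RA = 611.66

Technical coefficients a_ij = z_ij / X_j:
  a_RR = 95/950 = 0.10, a_AR = 0/950 = 0.00, a_DR = 332.5/950 = 0.35
  a_RA = 350/1000 = 0.35, a_AA = 200/1000 = 0.20, a_DA = 50/1000 = 0.05
  a_RD = 405/900 = 0.45, a_AD = 315/900 = 0.35, a_DD = 90/900 = 0.10
I − A =
  [   0.90    -0.35    -0.45]
  [   0.00     0.80    -0.35]
  [  -0.35    -0.05     0.90]
Cofactors of I−A, C_ij = (−1)^(i+j)·(minor ij) (rows/columns in the sector order above):
  C_11 = (0.80)(0.90) − (-0.35)(-0.05) = 0.7025
  C_12 = −[(0.00)(0.90) − (-0.35)(-0.35)] = 0.1225
  C_13 = (0.00)(-0.05) − (0.80)(-0.35) = 0.2800
  C_21 = −[(-0.35)(0.90) − (-0.45)(-0.05)] = 0.3375
  C_22 = (0.90)(0.90) − (-0.45)(-0.35) = 0.6525
  C_23 = −[(0.90)(-0.05) − (-0.35)(-0.35)] = 0.1675
  C_31 = (-0.35)(-0.35) − (-0.45)(0.80) = 0.4825
  C_32 = −[(0.90)(-0.35) − (-0.45)(0.00)] = 0.3150
  C_33 = (0.90)(0.80) − (-0.35)(0.00) = 0.7200
det(I−A) = Σ_j (I−A)_1j·C_1j = (0.90)(0.7025) + (-0.35)(0.1225) + (-0.45)(0.2800) = 0.463375
adj(I−A) = Cᵀ =
  [ 0.7025   0.3375   0.4825]
  [ 0.1225   0.6525   0.3150]
  [ 0.2800   0.1675   0.7200]
(I − A)⁻¹ = adj(I−A) / det(I−A) ≈
  [   1.5161     0.7284     1.0413]
  [   0.2644     1.4081     0.6798]
  [   0.6043     0.3615     1.5538]
First solve x = (I − A)⁻¹ d = adj(I−A)·d / det(I−A); in particular x_A = (0.1225·1060 + 0.6525·820 + 0.3150·460) / 0.463375 = 809.80 / 0.463375 ≈ 1747.6126.
Intermediate flow from R to A: z_RA = a_RA · x_A = 0.35 × 809.80 / 0.463375 = 283.43 / 0.463375 ≈ 611.66.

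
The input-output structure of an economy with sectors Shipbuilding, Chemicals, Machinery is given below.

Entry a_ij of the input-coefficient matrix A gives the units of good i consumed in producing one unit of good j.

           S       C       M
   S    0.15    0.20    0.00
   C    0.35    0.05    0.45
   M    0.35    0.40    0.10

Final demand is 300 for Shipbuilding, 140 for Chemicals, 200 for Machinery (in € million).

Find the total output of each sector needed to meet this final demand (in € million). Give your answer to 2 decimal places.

x_S = 512.68, x_C = 678.87, x_M = 723.32

I − A =
  [   0.85    -0.20     0.00]
  [  -0.35     0.95    -0.45]
  [  -0.35    -0.40     0.90]
Cofactors of I−A, C_ij = (−1)^(i+j)·(minor ij) (rows/columns in the sector order above):
  C_11 = (0.95)(0.90) − (-0.45)(-0.40) = 0.6750
  C_12 = −[(-0.35)(0.90) − (-0.45)(-0.35)] = 0.4725
  C_13 = (-0.35)(-0.40) − (0.95)(-0.35) = 0.4725
  C_21 = −[(-0.20)(0.90) − (0.00)(-0.40)] = 0.1800
  C_22 = (0.85)(0.90) − (0.00)(-0.35) = 0.7650
  C_23 = −[(0.85)(-0.40) − (-0.20)(-0.35)] = 0.4100
  C_31 = (-0.20)(-0.45) − (0.00)(0.95) = 0.0900
  C_32 = −[(0.85)(-0.45) − (0.00)(-0.35)] = 0.3825
  C_33 = (0.85)(0.95) − (-0.20)(-0.35) = 0.7375
det(I−A) = Σ_j (I−A)_1j·C_1j = (0.85)(0.6750) + (-0.20)(0.4725) + (0.00)(0.4725) = 0.47925
adj(I−A) = Cᵀ =
  [ 0.6750   0.1800   0.0900]
  [ 0.4725   0.7650   0.3825]
  [ 0.4725   0.4100   0.7375]
(I − A)⁻¹ = adj(I−A) / det(I−A) ≈
  [   1.4085     0.3756     0.1878]
  [   0.9859     1.5962     0.7981]
  [   0.9859     0.8555     1.5389]
x = (I − A)⁻¹ d = adj(I−A)·d / det(I−A), with det(I−A) = 0.47925:
  x_S = (0.6750·300 + 0.1800·140 + 0.0900·200) / 0.47925 = 245.70 / 0.47925 ≈ 512.68
  x_C = (0.4725·300 + 0.7650·140 + 0.3825·200) / 0.47925 = 325.35 / 0.47925 ≈ 678.87
  x_M = (0.4725·300 + 0.4100·140 + 0.7375·200) / 0.47925 = 346.65 / 0.47925 ≈ 723.32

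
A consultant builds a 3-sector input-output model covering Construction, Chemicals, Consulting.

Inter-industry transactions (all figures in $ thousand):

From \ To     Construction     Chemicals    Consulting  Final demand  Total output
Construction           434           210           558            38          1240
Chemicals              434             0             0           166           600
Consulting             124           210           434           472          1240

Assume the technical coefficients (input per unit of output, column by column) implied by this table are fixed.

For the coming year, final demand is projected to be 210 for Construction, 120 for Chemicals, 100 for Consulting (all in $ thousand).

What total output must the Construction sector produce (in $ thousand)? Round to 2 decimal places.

x_1 = 938.00

Technical coefficients a_ij = z_ij / X_j:
  a_11 = 434/1240 = 0.35, a_21 = 434/1240 = 0.35, a_31 = 124/1240 = 0.10
  a_12 = 210/600 = 0.35, a_22 = 0/600 = 0.00, a_32 = 210/600 = 0.35
  a_13 = 558/1240 = 0.45, a_23 = 0/1240 = 0.00, a_33 = 434/1240 = 0.35
I − A =
  [   0.65    -0.35    -0.45]
  [  -0.35     1.00     0.00]
  [  -0.10    -0.35     0.65]
Cofactors of I−A, C_ij = (−1)^(i+j)·(minor ij) (rows/columns in the sector order above):
  C_11 = (1.00)(0.65) − (0.00)(-0.35) = 0.6500
  C_12 = −[(-0.35)(0.65) − (0.00)(-0.10)] = 0.2275
  C_13 = (-0.35)(-0.35) − (1.00)(-0.10) = 0.2225
  C_21 = −[(-0.35)(0.65) − (-0.45)(-0.35)] = 0.3850
  C_22 = (0.65)(0.65) − (-0.45)(-0.10) = 0.3775
  C_23 = −[(0.65)(-0.35) − (-0.35)(-0.10)] = 0.2625
  C_31 = (-0.35)(0.00) − (-0.45)(1.00) = 0.4500
  C_32 = −[(0.65)(0.00) − (-0.45)(-0.35)] = 0.1575
  C_33 = (0.65)(1.00) − (-0.35)(-0.35) = 0.5275
det(I−A) = Σ_j (I−A)_1j·C_1j = (0.65)(0.6500) + (-0.35)(0.2275) + (-0.45)(0.2225) = 0.24275
adj(I−A) = Cᵀ =
  [ 0.6500   0.3850   0.4500]
  [ 0.2275   0.3775   0.1575]
  [ 0.2225   0.2625   0.5275]
(I − A)⁻¹ = adj(I−A) / det(I−A) ≈
  [   2.6777     1.5860     1.8538]
  [   0.9372     1.5551     0.6488]
  [   0.9166     1.0814     2.1730]
x = (I − A)⁻¹ d = adj(I−A)·d / det(I−A), with det(I−A) = 0.24275:
  x_1 = (0.6500·210 + 0.3850·120 + 0.4500·100) / 0.24275 = 227.70 / 0.24275 ≈ 938.00
  x_2 = (0.2275·210 + 0.3775·120 + 0.1575·100) / 0.24275 = 108.825 / 0.24275 ≈ 448.30
  x_3 = (0.2225·210 + 0.2625·120 + 0.5275·100) / 0.24275 = 130.975 / 0.24275 ≈ 539.55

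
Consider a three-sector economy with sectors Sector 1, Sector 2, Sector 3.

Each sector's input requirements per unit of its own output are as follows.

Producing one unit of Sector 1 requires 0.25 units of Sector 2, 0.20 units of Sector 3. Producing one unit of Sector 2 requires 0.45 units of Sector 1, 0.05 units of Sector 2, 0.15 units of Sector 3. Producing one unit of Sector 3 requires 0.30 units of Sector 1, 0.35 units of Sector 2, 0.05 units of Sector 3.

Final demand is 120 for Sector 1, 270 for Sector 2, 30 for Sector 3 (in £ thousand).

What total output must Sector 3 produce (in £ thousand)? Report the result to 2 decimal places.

x_3 = 182.20

I − A =
  [   1.00    -0.45    -0.30]
  [  -0.25     0.95    -0.35]
  [  -0.20    -0.15     0.95]
Cofactors of I−A, C_ij = (−1)^(i+j)·(minor ij) (rows/columns in the sector order above):
  C_11 = (0.95)(0.95) − (-0.35)(-0.15) = 0.8500
  C_12 = −[(-0.25)(0.95) − (-0.35)(-0.20)] = 0.3075
  C_13 = (-0.25)(-0.15) − (0.95)(-0.20) = 0.2275
  C_21 = −[(-0.45)(0.95) − (-0.30)(-0.15)] = 0.4725
  C_22 = (1.00)(0.95) − (-0.30)(-0.20) = 0.8900
  C_23 = −[(1.00)(-0.15) − (-0.45)(-0.20)] = 0.2400
  C_31 = (-0.45)(-0.35) − (-0.30)(0.95) = 0.4425
  C_32 = −[(1.00)(-0.35) − (-0.30)(-0.25)] = 0.4250
  C_33 = (1.00)(0.95) − (-0.45)(-0.25) = 0.8375
det(I−A) = Σ_j (I−A)_1j·C_1j = (1.00)(0.8500) + (-0.45)(0.3075) + (-0.30)(0.2275) = 0.643375
adj(I−A) = Cᵀ =
  [ 0.8500   0.4725   0.4425]
  [ 0.3075   0.8900   0.4250]
  [ 0.2275   0.2400   0.8375]
(I − A)⁻¹ = adj(I−A) / det(I−A) ≈
  [   1.3212     0.7344     0.6878]
  [   0.4779     1.3833     0.6606]
  [   0.3536     0.3730     1.3017]
x = (I − A)⁻¹ d = adj(I−A)·d / det(I−A), with det(I−A) = 0.643375:
  x_1 = (0.8500·120 + 0.4725·270 + 0.4425·30) / 0.643375 = 242.85 / 0.643375 ≈ 377.46
  x_2 = (0.3075·120 + 0.8900·270 + 0.4250·30) / 0.643375 = 289.95 / 0.643375 ≈ 450.67
  x_3 = (0.2275·120 + 0.2400·270 + 0.8375·30) / 0.643375 = 117.225 / 0.643375 ≈ 182.20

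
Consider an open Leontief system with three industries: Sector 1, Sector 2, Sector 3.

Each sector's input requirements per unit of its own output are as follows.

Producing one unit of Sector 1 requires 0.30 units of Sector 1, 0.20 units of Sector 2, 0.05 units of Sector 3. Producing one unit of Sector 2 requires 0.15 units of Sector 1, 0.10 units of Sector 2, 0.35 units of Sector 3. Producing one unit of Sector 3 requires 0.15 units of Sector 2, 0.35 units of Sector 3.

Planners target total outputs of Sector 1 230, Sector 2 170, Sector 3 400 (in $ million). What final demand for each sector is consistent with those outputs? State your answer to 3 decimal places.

I − A =
  [   0.70    -0.15     0.00]
  [  -0.20     0.90    -0.15]
  [  -0.05    -0.35     0.65]
d = (I − A) x:
  d_1 = (+0.70)·230 + (-0.15)·170 + (+0.00)·400 = 135.500
  d_2 = (-0.20)·230 + (+0.90)·170 + (-0.15)·400 = 47.000
  d_3 = (-0.05)·230 + (-0.35)·170 + (+0.65)·400 = 189.000

d_1 = 135.500, d_2 = 47.000, d_3 = 189.000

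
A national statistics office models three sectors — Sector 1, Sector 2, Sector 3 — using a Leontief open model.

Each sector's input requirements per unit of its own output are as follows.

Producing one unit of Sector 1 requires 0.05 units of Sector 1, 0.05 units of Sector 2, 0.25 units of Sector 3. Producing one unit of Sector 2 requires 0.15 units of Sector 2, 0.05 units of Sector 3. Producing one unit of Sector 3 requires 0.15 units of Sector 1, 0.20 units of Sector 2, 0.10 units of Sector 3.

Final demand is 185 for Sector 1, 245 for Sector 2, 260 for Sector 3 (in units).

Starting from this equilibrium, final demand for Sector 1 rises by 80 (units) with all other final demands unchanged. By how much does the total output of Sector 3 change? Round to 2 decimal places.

I − A =
  [   0.95     0.00    -0.15]
  [  -0.05     0.85    -0.20]
  [  -0.25    -0.05     0.90]
Cofactors of I−A, C_ij = (−1)^(i+j)·(minor ij) (rows/columns in the sector order above):
  C_11 = (0.85)(0.90) − (-0.20)(-0.05) = 0.7550
  C_12 = −[(-0.05)(0.90) − (-0.20)(-0.25)] = 0.0950
  C_13 = (-0.05)(-0.05) − (0.85)(-0.25) = 0.2150
  C_21 = −[(0.00)(0.90) − (-0.15)(-0.05)] = 0.0075
  C_22 = (0.95)(0.90) − (-0.15)(-0.25) = 0.8175
  C_23 = −[(0.95)(-0.05) − (0.00)(-0.25)] = 0.0475
  C_31 = (0.00)(-0.20) − (-0.15)(0.85) = 0.1275
  C_32 = −[(0.95)(-0.20) − (-0.15)(-0.05)] = 0.1975
  C_33 = (0.95)(0.85) − (0.00)(-0.05) = 0.8075
det(I−A) = Σ_j (I−A)_1j·C_1j = (0.95)(0.7550) + (0.00)(0.0950) + (-0.15)(0.2150) = 0.6850
adj(I−A) = Cᵀ =
  [ 0.7550   0.0075   0.1275]
  [ 0.0950   0.8175   0.1975]
  [ 0.2150   0.0475   0.8075]
(I − A)⁻¹ = adj(I−A) / det(I−A) ≈
  [   1.1022     0.0109     0.1861]
  [   0.1387     1.1934     0.2883]
  [   0.3139     0.0693     1.1788]
Δx = (I − A)⁻¹ Δd with Δd having +80 in the Sector 1 component and 0 elsewhere.
So Δx_3 = L_31 · (+80), where L_31 = adj(I−A)_31 / det(I−A) = 0.2150 / 0.6850.
Δx_3 = 0.2150 × (+80) / 0.6850 = 17.20 / 0.6850 ≈ 25.11.

Δx_3 = 25.11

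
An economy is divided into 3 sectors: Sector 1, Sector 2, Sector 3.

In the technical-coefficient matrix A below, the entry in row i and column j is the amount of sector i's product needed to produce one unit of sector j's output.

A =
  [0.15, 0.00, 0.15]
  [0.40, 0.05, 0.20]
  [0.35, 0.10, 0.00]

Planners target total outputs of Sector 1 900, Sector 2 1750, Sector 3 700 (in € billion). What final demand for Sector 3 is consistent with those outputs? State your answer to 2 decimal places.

I − A =
  [   0.85     0.00    -0.15]
  [  -0.40     0.95    -0.20]
  [  -0.35    -0.10     1.00]
d = (I − A) x:
  d_1 = (+0.85)·900 + (+0.00)·1750 + (-0.15)·700 = 660.00
  d_2 = (-0.40)·900 + (+0.95)·1750 + (-0.20)·700 = 1162.50
  d_3 = (-0.35)·900 + (-0.10)·1750 + (+1.00)·700 = 210.00

d_3 = 210.00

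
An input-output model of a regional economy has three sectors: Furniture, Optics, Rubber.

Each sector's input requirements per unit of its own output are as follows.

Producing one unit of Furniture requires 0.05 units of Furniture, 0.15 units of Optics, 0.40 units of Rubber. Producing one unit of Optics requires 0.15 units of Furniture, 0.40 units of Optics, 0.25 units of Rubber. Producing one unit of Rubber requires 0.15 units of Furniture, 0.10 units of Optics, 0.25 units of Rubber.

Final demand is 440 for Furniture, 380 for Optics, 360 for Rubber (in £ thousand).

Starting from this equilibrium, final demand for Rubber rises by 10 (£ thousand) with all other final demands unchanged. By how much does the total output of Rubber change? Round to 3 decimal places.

Δx_R = 16.139

I − A =
  [   0.95    -0.15    -0.15]
  [  -0.15     0.60    -0.10]
  [  -0.40    -0.25     0.75]
Cofactors of I−A, C_ij = (−1)^(i+j)·(minor ij) (rows/columns in the sector order above):
  C_11 = (0.60)(0.75) − (-0.10)(-0.25) = 0.4250
  C_12 = −[(-0.15)(0.75) − (-0.10)(-0.40)] = 0.1525
  C_13 = (-0.15)(-0.25) − (0.60)(-0.40) = 0.2775
  C_21 = −[(-0.15)(0.75) − (-0.15)(-0.25)] = 0.1500
  C_22 = (0.95)(0.75) − (-0.15)(-0.40) = 0.6525
  C_23 = −[(0.95)(-0.25) − (-0.15)(-0.40)] = 0.2975
  C_31 = (-0.15)(-0.10) − (-0.15)(0.60) = 0.1050
  C_32 = −[(0.95)(-0.10) − (-0.15)(-0.15)] = 0.1175
  C_33 = (0.95)(0.60) − (-0.15)(-0.15) = 0.5475
det(I−A) = Σ_j (I−A)_1j·C_1j = (0.95)(0.4250) + (-0.15)(0.1525) + (-0.15)(0.2775) = 0.33925
adj(I−A) = Cᵀ =
  [ 0.4250   0.1500   0.1050]
  [ 0.1525   0.6525   0.1175]
  [ 0.2775   0.2975   0.5475]
(I − A)⁻¹ = adj(I−A) / det(I−A) ≈
  [   1.2528     0.4422     0.3095]
  [   0.4495     1.9234     0.3464]
  [   0.8180     0.8769     1.6139]
Δx = (I − A)⁻¹ Δd with Δd having +10 in the Rubber component and 0 elsewhere.
So Δx_R = L_RR · (+10), where L_RR = adj(I−A)_RR / det(I−A) = 0.5475 / 0.33925.
Δx_R = 0.5475 × (+10) / 0.33925 = 5.475 / 0.33925 ≈ 16.139.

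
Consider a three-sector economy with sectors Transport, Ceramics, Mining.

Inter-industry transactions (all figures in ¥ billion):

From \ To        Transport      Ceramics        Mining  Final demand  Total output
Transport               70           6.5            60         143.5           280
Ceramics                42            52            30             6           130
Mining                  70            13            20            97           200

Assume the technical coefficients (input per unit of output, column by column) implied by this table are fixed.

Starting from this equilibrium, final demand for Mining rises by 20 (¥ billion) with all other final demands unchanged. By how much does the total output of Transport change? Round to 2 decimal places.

Δx_T = 11.17

Technical coefficients a_ij = z_ij / X_j:
  a_TT = 70/280 = 0.25, a_CT = 42/280 = 0.15, a_MT = 70/280 = 0.25
  a_TC = 6.5/130 = 0.05, a_CC = 52/130 = 0.40, a_MC = 13/130 = 0.10
  a_TM = 60/200 = 0.30, a_CM = 30/200 = 0.15, a_MM = 20/200 = 0.10
I − A =
  [   0.75    -0.05    -0.30]
  [  -0.15     0.60    -0.15]
  [  -0.25    -0.10     0.90]
Cofactors of I−A, C_ij = (−1)^(i+j)·(minor ij) (rows/columns in the sector order above):
  C_11 = (0.60)(0.90) − (-0.15)(-0.10) = 0.5250
  C_12 = −[(-0.15)(0.90) − (-0.15)(-0.25)] = 0.1725
  C_13 = (-0.15)(-0.10) − (0.60)(-0.25) = 0.1650
  C_21 = −[(-0.05)(0.90) − (-0.30)(-0.10)] = 0.0750
  C_22 = (0.75)(0.90) − (-0.30)(-0.25) = 0.6000
  C_23 = −[(0.75)(-0.10) − (-0.05)(-0.25)] = 0.0875
  C_31 = (-0.05)(-0.15) − (-0.30)(0.60) = 0.1875
  C_32 = −[(0.75)(-0.15) − (-0.30)(-0.15)] = 0.1575
  C_33 = (0.75)(0.60) − (-0.05)(-0.15) = 0.4425
det(I−A) = Σ_j (I−A)_1j·C_1j = (0.75)(0.5250) + (-0.05)(0.1725) + (-0.30)(0.1650) = 0.335625
adj(I−A) = Cᵀ =
  [ 0.5250   0.0750   0.1875]
  [ 0.1725   0.6000   0.1575]
  [ 0.1650   0.0875   0.4425]
(I − A)⁻¹ = adj(I−A) / det(I−A) ≈
  [   1.5642     0.2235     0.5587]
  [   0.5140     1.7877     0.4693]
  [   0.4916     0.2607     1.3184]
Δx = (I − A)⁻¹ Δd with Δd having +20 in the Mining component and 0 elsewhere.
So Δx_T = L_TM · (+20), where L_TM = adj(I−A)_TM / det(I−A) = 0.1875 / 0.335625.
Δx_T = 0.1875 × (+20) / 0.335625 = 3.75 / 0.335625 ≈ 11.17.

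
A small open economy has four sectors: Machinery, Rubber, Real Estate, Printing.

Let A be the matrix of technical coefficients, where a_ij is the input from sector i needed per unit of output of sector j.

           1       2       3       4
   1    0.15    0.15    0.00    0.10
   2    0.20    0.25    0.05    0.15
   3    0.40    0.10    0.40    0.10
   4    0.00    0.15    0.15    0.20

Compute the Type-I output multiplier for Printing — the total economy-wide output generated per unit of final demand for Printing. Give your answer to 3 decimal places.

I − A =
  [   0.85    -0.15     0.00    -0.10]
  [  -0.20     0.75    -0.05    -0.15]
  [  -0.40    -0.10     0.60    -0.10]
  [   0.00    -0.15    -0.15     0.80]
Compute the cofactors C_ij = (−1)^(i+j)·(3×3 minor ij) of I−A; the adjugate is their transpose:
adj(I−A) = Cᵀ =
  [ 0.328250   0.080250   0.021375   0.058750]
  [ 0.118000   0.389250   0.056125   0.094750]
  [ 0.250000   0.134750   0.463875   0.114500]
  [ 0.069000   0.098250   0.097500   0.357250]
det(I−A) = Σ_j (I−A)_1j·C_1j = (0.85)(0.328250) + (-0.15)(0.118000) + (0.00)(0.250000) + (-0.10)(0.069000) = 0.2544125
(I − A)⁻¹ = adj(I−A) / det(I−A) ≈
  [   1.2902     0.3154     0.0840     0.2309]
  [   0.4638     1.5300     0.2206     0.3724]
  [   0.9827     0.5297     1.8233     0.4501]
  [   0.2712     0.3862     0.3832     1.4042]
The output multiplier for sector j is the column-j sum of the Leontief inverse (I − A)⁻¹ = adj(I−A) / det(I−A).
Column 4 of adj(I−A): (0.058750, 0.094750, 0.114500, 0.357250); det(I−A) = 0.2544125.
m_4 = (0.058750 + 0.094750 + 0.114500 + 0.357250) / 0.2544125 = 0.62525 / 0.2544125 ≈ 2.458.

m_4 = 2.458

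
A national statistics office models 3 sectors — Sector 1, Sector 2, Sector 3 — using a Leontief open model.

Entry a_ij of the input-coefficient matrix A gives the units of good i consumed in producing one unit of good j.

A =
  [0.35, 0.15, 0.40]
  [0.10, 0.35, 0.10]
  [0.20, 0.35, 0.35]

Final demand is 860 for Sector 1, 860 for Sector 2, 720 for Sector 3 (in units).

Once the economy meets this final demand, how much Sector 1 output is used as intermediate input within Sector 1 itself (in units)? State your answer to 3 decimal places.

I − A =
  [   0.65    -0.15    -0.40]
  [  -0.10     0.65    -0.10]
  [  -0.20    -0.35     0.65]
Cofactors of I−A, C_ij = (−1)^(i+j)·(minor ij) (rows/columns in the sector order above):
  C_11 = (0.65)(0.65) − (-0.10)(-0.35) = 0.3875
  C_12 = −[(-0.10)(0.65) − (-0.10)(-0.20)] = 0.0850
  C_13 = (-0.10)(-0.35) − (0.65)(-0.20) = 0.1650
  C_21 = −[(-0.15)(0.65) − (-0.40)(-0.35)] = 0.2375
  C_22 = (0.65)(0.65) − (-0.40)(-0.20) = 0.3425
  C_23 = −[(0.65)(-0.35) − (-0.15)(-0.20)] = 0.2575
  C_31 = (-0.15)(-0.10) − (-0.40)(0.65) = 0.2750
  C_32 = −[(0.65)(-0.10) − (-0.40)(-0.10)] = 0.1050
  C_33 = (0.65)(0.65) − (-0.15)(-0.10) = 0.4075
det(I−A) = Σ_j (I−A)_1j·C_1j = (0.65)(0.3875) + (-0.15)(0.0850) + (-0.40)(0.1650) = 0.173125
adj(I−A) = Cᵀ =
  [ 0.3875   0.2375   0.2750]
  [ 0.0850   0.3425   0.1050]
  [ 0.1650   0.2575   0.4075]
(I − A)⁻¹ = adj(I−A) / det(I−A) ≈
  [   2.2383     1.3718     1.5884]
  [   0.4910     1.9783     0.6065]
  [   0.9531     1.4874     2.3538]
First solve x = (I − A)⁻¹ d = adj(I−A)·d / det(I−A); in particular x_1 = (0.3875·860 + 0.2375·860 + 0.2750·720) / 0.173125 = 735.50 / 0.173125 ≈ 4248.37545.
Intermediate flow from 1 to 1: z_11 = a_11 · x_1 = 0.35 × 735.50 / 0.173125 = 257.425 / 0.173125 ≈ 1486.931.

z_11 = 1486.931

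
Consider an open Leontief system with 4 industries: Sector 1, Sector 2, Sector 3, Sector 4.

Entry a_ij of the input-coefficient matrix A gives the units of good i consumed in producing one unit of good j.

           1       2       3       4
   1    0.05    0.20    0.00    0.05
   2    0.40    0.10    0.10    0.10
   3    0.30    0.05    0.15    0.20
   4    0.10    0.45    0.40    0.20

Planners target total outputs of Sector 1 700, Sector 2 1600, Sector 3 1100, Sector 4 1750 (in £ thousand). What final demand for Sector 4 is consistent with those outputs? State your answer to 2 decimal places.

I − A =
  [   0.95    -0.20     0.00    -0.05]
  [  -0.40     0.90    -0.10    -0.10]
  [  -0.30    -0.05     0.85    -0.20]
  [  -0.10    -0.45    -0.40     0.80]
d = (I − A) x:
  d_1 = (+0.95)·700 + (-0.20)·1600 + (+0.00)·1100 + (-0.05)·1750 = 257.50
  d_2 = (-0.40)·700 + (+0.90)·1600 + (-0.10)·1100 + (-0.10)·1750 = 875.00
  d_3 = (-0.30)·700 + (-0.05)·1600 + (+0.85)·1100 + (-0.20)·1750 = 295.00
  d_4 = (-0.10)·700 + (-0.45)·1600 + (-0.40)·1100 + (+0.80)·1750 = 170.00

d_4 = 170.00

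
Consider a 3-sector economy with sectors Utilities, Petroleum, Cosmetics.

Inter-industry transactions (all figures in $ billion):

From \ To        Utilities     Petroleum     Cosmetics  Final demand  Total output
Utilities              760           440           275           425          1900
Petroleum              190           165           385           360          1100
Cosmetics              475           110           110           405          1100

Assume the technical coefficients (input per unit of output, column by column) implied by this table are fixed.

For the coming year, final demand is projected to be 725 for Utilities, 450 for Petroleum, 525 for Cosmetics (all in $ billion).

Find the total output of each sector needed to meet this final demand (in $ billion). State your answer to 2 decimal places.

x_U = 2850.46, x_P = 1499.60, x_C = 1541.75

Technical coefficients a_ij = z_ij / X_j:
  a_UU = 760/1900 = 0.40, a_PU = 190/1900 = 0.10, a_CU = 475/1900 = 0.25
  a_UP = 440/1100 = 0.40, a_PP = 165/1100 = 0.15, a_CP = 110/1100 = 0.10
  a_UC = 275/1100 = 0.25, a_PC = 385/1100 = 0.35, a_CC = 110/1100 = 0.10
I − A =
  [   0.60    -0.40    -0.25]
  [  -0.10     0.85    -0.35]
  [  -0.25    -0.10     0.90]
Cofactors of I−A, C_ij = (−1)^(i+j)·(minor ij) (rows/columns in the sector order above):
  C_11 = (0.85)(0.90) − (-0.35)(-0.10) = 0.7300
  C_12 = −[(-0.10)(0.90) − (-0.35)(-0.25)] = 0.1775
  C_13 = (-0.10)(-0.10) − (0.85)(-0.25) = 0.2225
  C_21 = −[(-0.40)(0.90) − (-0.25)(-0.10)] = 0.3850
  C_22 = (0.60)(0.90) − (-0.25)(-0.25) = 0.4775
  C_23 = −[(0.60)(-0.10) − (-0.40)(-0.25)] = 0.1600
  C_31 = (-0.40)(-0.35) − (-0.25)(0.85) = 0.3525
  C_32 = −[(0.60)(-0.35) − (-0.25)(-0.10)] = 0.2350
  C_33 = (0.60)(0.85) − (-0.40)(-0.10) = 0.4700
det(I−A) = Σ_j (I−A)_1j·C_1j = (0.60)(0.7300) + (-0.40)(0.1775) + (-0.25)(0.2225) = 0.311375
adj(I−A) = Cᵀ =
  [ 0.7300   0.3850   0.3525]
  [ 0.1775   0.4775   0.2350]
  [ 0.2225   0.1600   0.4700]
(I − A)⁻¹ = adj(I−A) / det(I−A) ≈
  [   2.3444     1.2365     1.1321]
  [   0.5701     1.5335     0.7547]
  [   0.7146     0.5138     1.5094]
x = (I − A)⁻¹ d = adj(I−A)·d / det(I−A), with det(I−A) = 0.311375:
  x_U = (0.7300·725 + 0.3850·450 + 0.3525·525) / 0.311375 = 887.5625 / 0.311375 ≈ 2850.46
  x_P = (0.1775·725 + 0.4775·450 + 0.2350·525) / 0.311375 = 466.9375 / 0.311375 ≈ 1499.60
  x_C = (0.2225·725 + 0.1600·450 + 0.4700·525) / 0.311375 = 480.0625 / 0.311375 ≈ 1541.75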